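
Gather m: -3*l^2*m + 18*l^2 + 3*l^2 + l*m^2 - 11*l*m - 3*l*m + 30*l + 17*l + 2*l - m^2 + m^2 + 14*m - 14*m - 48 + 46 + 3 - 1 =21*l^2 + l*m^2 + 49*l + m*(-3*l^2 - 14*l)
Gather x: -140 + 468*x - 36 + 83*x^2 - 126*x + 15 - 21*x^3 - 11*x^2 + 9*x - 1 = -21*x^3 + 72*x^2 + 351*x - 162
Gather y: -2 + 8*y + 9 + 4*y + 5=12*y + 12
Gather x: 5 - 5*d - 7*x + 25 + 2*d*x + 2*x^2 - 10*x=-5*d + 2*x^2 + x*(2*d - 17) + 30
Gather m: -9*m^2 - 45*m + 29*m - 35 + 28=-9*m^2 - 16*m - 7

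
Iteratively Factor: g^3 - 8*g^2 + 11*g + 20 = (g + 1)*(g^2 - 9*g + 20) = (g - 5)*(g + 1)*(g - 4)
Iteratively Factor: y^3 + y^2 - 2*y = (y)*(y^2 + y - 2) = y*(y - 1)*(y + 2)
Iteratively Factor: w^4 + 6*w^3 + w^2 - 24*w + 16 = (w - 1)*(w^3 + 7*w^2 + 8*w - 16) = (w - 1)*(w + 4)*(w^2 + 3*w - 4) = (w - 1)*(w + 4)^2*(w - 1)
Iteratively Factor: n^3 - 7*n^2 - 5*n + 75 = (n + 3)*(n^2 - 10*n + 25) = (n - 5)*(n + 3)*(n - 5)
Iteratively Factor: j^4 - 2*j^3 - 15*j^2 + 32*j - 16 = (j + 4)*(j^3 - 6*j^2 + 9*j - 4) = (j - 4)*(j + 4)*(j^2 - 2*j + 1) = (j - 4)*(j - 1)*(j + 4)*(j - 1)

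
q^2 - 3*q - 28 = (q - 7)*(q + 4)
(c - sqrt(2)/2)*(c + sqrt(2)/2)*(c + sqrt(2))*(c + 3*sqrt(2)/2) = c^4 + 5*sqrt(2)*c^3/2 + 5*c^2/2 - 5*sqrt(2)*c/4 - 3/2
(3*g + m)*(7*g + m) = 21*g^2 + 10*g*m + m^2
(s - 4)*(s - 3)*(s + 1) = s^3 - 6*s^2 + 5*s + 12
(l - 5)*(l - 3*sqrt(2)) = l^2 - 5*l - 3*sqrt(2)*l + 15*sqrt(2)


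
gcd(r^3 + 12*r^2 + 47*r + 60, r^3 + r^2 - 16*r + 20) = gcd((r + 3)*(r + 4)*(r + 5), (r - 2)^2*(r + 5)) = r + 5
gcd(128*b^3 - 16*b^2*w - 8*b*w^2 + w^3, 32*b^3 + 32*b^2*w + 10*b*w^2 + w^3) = 4*b + w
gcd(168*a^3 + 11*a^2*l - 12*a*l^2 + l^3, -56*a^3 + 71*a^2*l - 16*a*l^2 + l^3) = 56*a^2 - 15*a*l + l^2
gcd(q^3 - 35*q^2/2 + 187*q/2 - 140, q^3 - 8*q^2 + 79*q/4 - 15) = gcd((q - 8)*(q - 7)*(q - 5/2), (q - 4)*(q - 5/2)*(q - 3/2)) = q - 5/2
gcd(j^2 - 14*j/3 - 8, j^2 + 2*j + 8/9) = j + 4/3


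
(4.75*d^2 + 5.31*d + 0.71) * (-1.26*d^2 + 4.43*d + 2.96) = -5.985*d^4 + 14.3519*d^3 + 36.6887*d^2 + 18.8629*d + 2.1016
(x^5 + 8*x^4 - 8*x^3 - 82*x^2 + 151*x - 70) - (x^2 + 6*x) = x^5 + 8*x^4 - 8*x^3 - 83*x^2 + 145*x - 70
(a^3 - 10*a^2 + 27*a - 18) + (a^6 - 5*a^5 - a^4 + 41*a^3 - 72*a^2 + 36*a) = a^6 - 5*a^5 - a^4 + 42*a^3 - 82*a^2 + 63*a - 18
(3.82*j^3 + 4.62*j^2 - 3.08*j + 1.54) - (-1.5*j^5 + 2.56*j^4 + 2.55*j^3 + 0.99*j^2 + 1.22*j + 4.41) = 1.5*j^5 - 2.56*j^4 + 1.27*j^3 + 3.63*j^2 - 4.3*j - 2.87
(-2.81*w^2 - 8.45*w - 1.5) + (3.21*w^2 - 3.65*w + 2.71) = 0.4*w^2 - 12.1*w + 1.21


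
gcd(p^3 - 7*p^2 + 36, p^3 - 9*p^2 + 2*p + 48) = p^2 - p - 6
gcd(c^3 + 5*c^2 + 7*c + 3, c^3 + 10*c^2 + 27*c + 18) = c^2 + 4*c + 3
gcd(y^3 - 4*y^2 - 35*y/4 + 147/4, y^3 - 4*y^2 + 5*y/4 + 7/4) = y - 7/2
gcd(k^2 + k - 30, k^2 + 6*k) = k + 6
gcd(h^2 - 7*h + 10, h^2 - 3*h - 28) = 1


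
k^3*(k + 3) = k^4 + 3*k^3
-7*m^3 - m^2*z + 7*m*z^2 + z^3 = (-m + z)*(m + z)*(7*m + z)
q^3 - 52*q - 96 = (q - 8)*(q + 2)*(q + 6)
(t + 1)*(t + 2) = t^2 + 3*t + 2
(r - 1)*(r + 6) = r^2 + 5*r - 6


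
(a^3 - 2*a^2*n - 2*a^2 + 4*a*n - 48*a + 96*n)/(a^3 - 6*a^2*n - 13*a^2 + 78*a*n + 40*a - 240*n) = (a^2 - 2*a*n + 6*a - 12*n)/(a^2 - 6*a*n - 5*a + 30*n)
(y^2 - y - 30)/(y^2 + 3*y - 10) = (y - 6)/(y - 2)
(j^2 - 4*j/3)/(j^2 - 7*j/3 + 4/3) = j/(j - 1)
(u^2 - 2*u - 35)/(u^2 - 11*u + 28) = (u + 5)/(u - 4)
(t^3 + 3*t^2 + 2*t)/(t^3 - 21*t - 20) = t*(t + 2)/(t^2 - t - 20)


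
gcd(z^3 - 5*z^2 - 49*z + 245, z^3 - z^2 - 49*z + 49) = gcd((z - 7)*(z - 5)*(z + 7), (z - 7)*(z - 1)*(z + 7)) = z^2 - 49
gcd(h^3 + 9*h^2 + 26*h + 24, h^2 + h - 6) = h + 3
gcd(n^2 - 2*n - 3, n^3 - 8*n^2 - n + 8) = n + 1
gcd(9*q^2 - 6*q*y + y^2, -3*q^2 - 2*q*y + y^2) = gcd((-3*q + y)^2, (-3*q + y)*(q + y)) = -3*q + y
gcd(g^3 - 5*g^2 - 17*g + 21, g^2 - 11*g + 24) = 1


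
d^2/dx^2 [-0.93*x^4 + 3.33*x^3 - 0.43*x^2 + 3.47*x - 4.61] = -11.16*x^2 + 19.98*x - 0.86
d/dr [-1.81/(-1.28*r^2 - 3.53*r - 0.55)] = (-4.6336*r - 6.3893)/(1.28*r^2 + 3.53*r + 0.55)^2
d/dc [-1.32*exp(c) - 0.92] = -1.32*exp(c)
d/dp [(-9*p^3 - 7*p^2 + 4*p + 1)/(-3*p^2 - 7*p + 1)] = (27*p^4 + 126*p^3 + 34*p^2 - 8*p + 11)/(9*p^4 + 42*p^3 + 43*p^2 - 14*p + 1)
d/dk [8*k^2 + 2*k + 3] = 16*k + 2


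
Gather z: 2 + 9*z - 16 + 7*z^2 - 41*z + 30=7*z^2 - 32*z + 16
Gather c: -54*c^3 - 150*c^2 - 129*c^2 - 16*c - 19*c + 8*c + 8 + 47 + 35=-54*c^3 - 279*c^2 - 27*c + 90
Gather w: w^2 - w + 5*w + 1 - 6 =w^2 + 4*w - 5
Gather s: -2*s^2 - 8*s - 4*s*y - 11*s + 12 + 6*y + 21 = -2*s^2 + s*(-4*y - 19) + 6*y + 33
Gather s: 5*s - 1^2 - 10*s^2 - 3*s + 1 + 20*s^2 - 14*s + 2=10*s^2 - 12*s + 2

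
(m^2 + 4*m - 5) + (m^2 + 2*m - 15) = 2*m^2 + 6*m - 20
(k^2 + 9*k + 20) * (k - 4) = k^3 + 5*k^2 - 16*k - 80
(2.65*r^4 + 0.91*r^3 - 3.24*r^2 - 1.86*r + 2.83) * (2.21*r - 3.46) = 5.8565*r^5 - 7.1579*r^4 - 10.309*r^3 + 7.0998*r^2 + 12.6899*r - 9.7918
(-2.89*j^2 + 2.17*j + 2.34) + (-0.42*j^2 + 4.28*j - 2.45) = -3.31*j^2 + 6.45*j - 0.11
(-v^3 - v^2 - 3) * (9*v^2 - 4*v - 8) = -9*v^5 - 5*v^4 + 12*v^3 - 19*v^2 + 12*v + 24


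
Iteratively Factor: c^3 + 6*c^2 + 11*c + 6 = (c + 2)*(c^2 + 4*c + 3) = (c + 1)*(c + 2)*(c + 3)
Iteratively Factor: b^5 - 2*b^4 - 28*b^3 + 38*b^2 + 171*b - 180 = (b - 1)*(b^4 - b^3 - 29*b^2 + 9*b + 180) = (b - 3)*(b - 1)*(b^3 + 2*b^2 - 23*b - 60) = (b - 5)*(b - 3)*(b - 1)*(b^2 + 7*b + 12) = (b - 5)*(b - 3)*(b - 1)*(b + 4)*(b + 3)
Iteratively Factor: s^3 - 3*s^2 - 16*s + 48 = (s - 4)*(s^2 + s - 12) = (s - 4)*(s + 4)*(s - 3)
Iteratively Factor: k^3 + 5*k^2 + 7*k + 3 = (k + 3)*(k^2 + 2*k + 1) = (k + 1)*(k + 3)*(k + 1)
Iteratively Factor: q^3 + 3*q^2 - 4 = (q + 2)*(q^2 + q - 2) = (q - 1)*(q + 2)*(q + 2)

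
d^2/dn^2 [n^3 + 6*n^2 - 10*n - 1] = 6*n + 12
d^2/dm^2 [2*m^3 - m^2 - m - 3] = 12*m - 2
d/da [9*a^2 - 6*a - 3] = 18*a - 6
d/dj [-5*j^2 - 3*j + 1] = -10*j - 3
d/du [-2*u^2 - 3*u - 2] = -4*u - 3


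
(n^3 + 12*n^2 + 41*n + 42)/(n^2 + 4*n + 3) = (n^2 + 9*n + 14)/(n + 1)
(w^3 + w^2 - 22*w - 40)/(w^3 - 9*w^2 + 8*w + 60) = (w + 4)/(w - 6)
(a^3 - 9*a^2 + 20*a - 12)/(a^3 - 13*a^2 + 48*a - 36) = (a - 2)/(a - 6)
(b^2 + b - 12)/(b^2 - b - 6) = (b + 4)/(b + 2)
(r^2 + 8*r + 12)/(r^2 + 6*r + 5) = (r^2 + 8*r + 12)/(r^2 + 6*r + 5)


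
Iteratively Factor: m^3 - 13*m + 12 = (m + 4)*(m^2 - 4*m + 3) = (m - 1)*(m + 4)*(m - 3)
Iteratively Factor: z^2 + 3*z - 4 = (z - 1)*(z + 4)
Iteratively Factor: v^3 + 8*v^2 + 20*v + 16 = (v + 2)*(v^2 + 6*v + 8) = (v + 2)*(v + 4)*(v + 2)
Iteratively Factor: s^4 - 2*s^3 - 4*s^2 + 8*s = (s)*(s^3 - 2*s^2 - 4*s + 8) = s*(s + 2)*(s^2 - 4*s + 4) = s*(s - 2)*(s + 2)*(s - 2)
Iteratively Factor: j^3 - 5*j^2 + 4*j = (j - 1)*(j^2 - 4*j) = j*(j - 1)*(j - 4)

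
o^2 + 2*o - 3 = (o - 1)*(o + 3)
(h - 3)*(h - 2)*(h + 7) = h^3 + 2*h^2 - 29*h + 42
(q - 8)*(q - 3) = q^2 - 11*q + 24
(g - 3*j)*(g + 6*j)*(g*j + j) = g^3*j + 3*g^2*j^2 + g^2*j - 18*g*j^3 + 3*g*j^2 - 18*j^3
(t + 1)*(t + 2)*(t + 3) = t^3 + 6*t^2 + 11*t + 6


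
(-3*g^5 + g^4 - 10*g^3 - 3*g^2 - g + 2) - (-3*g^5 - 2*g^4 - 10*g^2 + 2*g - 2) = 3*g^4 - 10*g^3 + 7*g^2 - 3*g + 4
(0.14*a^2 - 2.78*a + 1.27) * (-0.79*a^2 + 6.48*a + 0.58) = -0.1106*a^4 + 3.1034*a^3 - 18.9365*a^2 + 6.6172*a + 0.7366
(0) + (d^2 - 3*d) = d^2 - 3*d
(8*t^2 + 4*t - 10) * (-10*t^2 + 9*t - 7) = -80*t^4 + 32*t^3 + 80*t^2 - 118*t + 70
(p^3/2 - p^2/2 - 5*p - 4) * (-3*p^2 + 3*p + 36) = -3*p^5/2 + 3*p^4 + 63*p^3/2 - 21*p^2 - 192*p - 144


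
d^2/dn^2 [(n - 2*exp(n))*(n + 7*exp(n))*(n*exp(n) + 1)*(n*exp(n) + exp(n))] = (4*n^4*exp(n) + 45*n^3*exp(2*n) + 20*n^3*exp(n) + n^3 - 224*n^2*exp(3*n) + 135*n^2*exp(2*n) + 44*n^2*exp(n) + 7*n^2 - 448*n*exp(3*n) - 36*n*exp(2*n) + 66*n*exp(n) + 10*n - 140*exp(3*n) - 200*exp(2*n) + 30*exp(n) + 2)*exp(n)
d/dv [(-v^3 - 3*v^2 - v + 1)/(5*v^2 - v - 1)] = (-5*v^4 + 2*v^3 + 11*v^2 - 4*v + 2)/(25*v^4 - 10*v^3 - 9*v^2 + 2*v + 1)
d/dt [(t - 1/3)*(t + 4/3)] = 2*t + 1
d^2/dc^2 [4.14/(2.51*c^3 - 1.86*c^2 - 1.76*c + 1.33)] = ((15.4008 - 62.3484*c)*(2.51*c^3 - 1.86*c^2 - 1.76*c + 1.33) + 4.14*(-15.06*c^2 + 7.44*c + 3.52)*(-7.53*c^2 + 3.72*c + 1.76))/(2.51*c^3 - 1.86*c^2 - 1.76*c + 1.33)^3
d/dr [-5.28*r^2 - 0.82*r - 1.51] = -10.56*r - 0.82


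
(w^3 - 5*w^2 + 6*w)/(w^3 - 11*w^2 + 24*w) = (w - 2)/(w - 8)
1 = 1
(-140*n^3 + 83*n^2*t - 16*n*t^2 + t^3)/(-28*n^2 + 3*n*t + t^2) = (35*n^2 - 12*n*t + t^2)/(7*n + t)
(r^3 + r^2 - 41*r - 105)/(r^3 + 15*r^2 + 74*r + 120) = (r^2 - 4*r - 21)/(r^2 + 10*r + 24)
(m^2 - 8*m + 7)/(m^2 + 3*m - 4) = (m - 7)/(m + 4)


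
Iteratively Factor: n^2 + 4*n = (n + 4)*(n)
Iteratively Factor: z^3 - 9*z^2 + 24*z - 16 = (z - 1)*(z^2 - 8*z + 16) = (z - 4)*(z - 1)*(z - 4)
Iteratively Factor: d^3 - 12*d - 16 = (d + 2)*(d^2 - 2*d - 8) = (d - 4)*(d + 2)*(d + 2)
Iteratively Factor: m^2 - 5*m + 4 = (m - 1)*(m - 4)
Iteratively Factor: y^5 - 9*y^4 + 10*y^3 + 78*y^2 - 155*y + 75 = (y + 3)*(y^4 - 12*y^3 + 46*y^2 - 60*y + 25) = (y - 5)*(y + 3)*(y^3 - 7*y^2 + 11*y - 5) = (y - 5)^2*(y + 3)*(y^2 - 2*y + 1) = (y - 5)^2*(y - 1)*(y + 3)*(y - 1)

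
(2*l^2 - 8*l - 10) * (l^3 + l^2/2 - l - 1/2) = 2*l^5 - 7*l^4 - 16*l^3 + 2*l^2 + 14*l + 5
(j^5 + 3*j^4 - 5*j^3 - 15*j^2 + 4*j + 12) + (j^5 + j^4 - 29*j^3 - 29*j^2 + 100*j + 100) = 2*j^5 + 4*j^4 - 34*j^3 - 44*j^2 + 104*j + 112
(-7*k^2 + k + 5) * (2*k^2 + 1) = -14*k^4 + 2*k^3 + 3*k^2 + k + 5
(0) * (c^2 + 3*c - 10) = 0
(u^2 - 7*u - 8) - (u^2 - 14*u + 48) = 7*u - 56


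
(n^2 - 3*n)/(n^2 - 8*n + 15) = n/(n - 5)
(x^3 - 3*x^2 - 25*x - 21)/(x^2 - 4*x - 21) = x + 1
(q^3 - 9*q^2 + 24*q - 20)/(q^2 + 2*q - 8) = (q^2 - 7*q + 10)/(q + 4)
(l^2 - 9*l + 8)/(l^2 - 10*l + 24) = (l^2 - 9*l + 8)/(l^2 - 10*l + 24)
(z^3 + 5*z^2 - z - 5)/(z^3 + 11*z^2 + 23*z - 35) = (z + 1)/(z + 7)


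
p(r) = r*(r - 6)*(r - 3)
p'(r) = r*(r - 6) + r*(r - 3) + (r - 6)*(r - 3)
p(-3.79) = -251.94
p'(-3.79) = 129.31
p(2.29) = 6.03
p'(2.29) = -7.49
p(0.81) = 9.21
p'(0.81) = 5.39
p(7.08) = 31.20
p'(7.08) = 40.94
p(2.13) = 7.17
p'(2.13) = -6.73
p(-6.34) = -730.72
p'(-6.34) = 252.71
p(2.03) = 7.82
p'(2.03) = -6.18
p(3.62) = -5.34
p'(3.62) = -7.85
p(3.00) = 0.00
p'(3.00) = -9.00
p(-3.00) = -162.00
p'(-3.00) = 99.00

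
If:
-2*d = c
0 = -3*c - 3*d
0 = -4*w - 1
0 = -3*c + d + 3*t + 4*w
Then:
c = 0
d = 0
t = 1/3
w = -1/4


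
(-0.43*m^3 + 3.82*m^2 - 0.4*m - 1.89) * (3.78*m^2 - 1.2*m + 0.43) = -1.6254*m^5 + 14.9556*m^4 - 6.2809*m^3 - 5.0216*m^2 + 2.096*m - 0.8127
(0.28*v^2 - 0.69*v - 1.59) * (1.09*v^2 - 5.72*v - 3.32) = 0.3052*v^4 - 2.3537*v^3 + 1.2841*v^2 + 11.3856*v + 5.2788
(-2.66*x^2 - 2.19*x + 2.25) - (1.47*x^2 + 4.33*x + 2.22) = -4.13*x^2 - 6.52*x + 0.0299999999999998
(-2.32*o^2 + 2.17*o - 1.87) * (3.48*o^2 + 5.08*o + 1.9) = -8.0736*o^4 - 4.234*o^3 + 0.108000000000001*o^2 - 5.3766*o - 3.553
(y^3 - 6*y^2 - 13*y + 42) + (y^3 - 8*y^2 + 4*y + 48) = 2*y^3 - 14*y^2 - 9*y + 90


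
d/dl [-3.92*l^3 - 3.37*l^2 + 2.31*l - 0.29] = -11.76*l^2 - 6.74*l + 2.31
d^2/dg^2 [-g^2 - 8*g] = -2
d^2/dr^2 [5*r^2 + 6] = 10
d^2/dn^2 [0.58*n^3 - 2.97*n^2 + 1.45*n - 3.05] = 3.48*n - 5.94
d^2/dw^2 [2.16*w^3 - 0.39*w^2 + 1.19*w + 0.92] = 12.96*w - 0.78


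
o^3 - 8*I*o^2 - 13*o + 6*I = (o - 6*I)*(o - I)^2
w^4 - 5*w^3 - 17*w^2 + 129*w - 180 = (w - 4)*(w - 3)^2*(w + 5)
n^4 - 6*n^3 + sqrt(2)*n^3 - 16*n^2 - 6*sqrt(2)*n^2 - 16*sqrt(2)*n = n*(n - 8)*(n + 2)*(n + sqrt(2))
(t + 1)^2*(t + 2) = t^3 + 4*t^2 + 5*t + 2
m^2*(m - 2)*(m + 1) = m^4 - m^3 - 2*m^2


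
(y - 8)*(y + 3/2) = y^2 - 13*y/2 - 12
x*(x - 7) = x^2 - 7*x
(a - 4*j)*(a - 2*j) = a^2 - 6*a*j + 8*j^2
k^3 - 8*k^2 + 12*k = k*(k - 6)*(k - 2)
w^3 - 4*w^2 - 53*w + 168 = (w - 8)*(w - 3)*(w + 7)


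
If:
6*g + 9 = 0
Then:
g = -3/2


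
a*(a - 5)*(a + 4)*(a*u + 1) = a^4*u - a^3*u + a^3 - 20*a^2*u - a^2 - 20*a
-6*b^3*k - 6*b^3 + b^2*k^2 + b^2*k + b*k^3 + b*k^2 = (-2*b + k)*(3*b + k)*(b*k + b)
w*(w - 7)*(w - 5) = w^3 - 12*w^2 + 35*w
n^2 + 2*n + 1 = (n + 1)^2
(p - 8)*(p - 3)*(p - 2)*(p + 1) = p^4 - 12*p^3 + 33*p^2 - 2*p - 48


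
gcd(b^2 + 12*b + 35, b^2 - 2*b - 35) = b + 5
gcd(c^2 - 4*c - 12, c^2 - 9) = 1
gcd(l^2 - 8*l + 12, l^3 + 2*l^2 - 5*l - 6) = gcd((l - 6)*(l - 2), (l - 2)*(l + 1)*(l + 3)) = l - 2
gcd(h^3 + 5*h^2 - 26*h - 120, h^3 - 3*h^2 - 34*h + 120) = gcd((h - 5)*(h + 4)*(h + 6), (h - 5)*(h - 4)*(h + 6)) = h^2 + h - 30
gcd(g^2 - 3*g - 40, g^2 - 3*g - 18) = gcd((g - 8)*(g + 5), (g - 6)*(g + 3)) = 1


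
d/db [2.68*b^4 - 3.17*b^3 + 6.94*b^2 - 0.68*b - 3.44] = 10.72*b^3 - 9.51*b^2 + 13.88*b - 0.68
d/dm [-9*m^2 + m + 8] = 1 - 18*m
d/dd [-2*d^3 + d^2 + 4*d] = -6*d^2 + 2*d + 4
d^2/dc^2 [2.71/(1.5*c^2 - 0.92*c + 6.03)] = (-12.195*c^2 + 7.4796*c + 2.71*(3.0*c - 0.92)*(6.0*c - 1.84) - 49.0239)/(1.5*c^2 - 0.92*c + 6.03)^3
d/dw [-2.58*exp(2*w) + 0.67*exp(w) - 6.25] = (0.67 - 5.16*exp(w))*exp(w)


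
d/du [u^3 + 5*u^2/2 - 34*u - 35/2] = 3*u^2 + 5*u - 34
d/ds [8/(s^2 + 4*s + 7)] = 16*(-s - 2)/(s^2 + 4*s + 7)^2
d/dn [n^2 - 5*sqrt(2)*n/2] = 2*n - 5*sqrt(2)/2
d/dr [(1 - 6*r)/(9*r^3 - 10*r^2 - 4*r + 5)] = (108*r^3 - 87*r^2 + 20*r - 26)/(81*r^6 - 180*r^5 + 28*r^4 + 170*r^3 - 84*r^2 - 40*r + 25)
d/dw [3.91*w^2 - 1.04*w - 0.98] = 7.82*w - 1.04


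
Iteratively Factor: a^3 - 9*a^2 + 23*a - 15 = (a - 5)*(a^2 - 4*a + 3) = (a - 5)*(a - 3)*(a - 1)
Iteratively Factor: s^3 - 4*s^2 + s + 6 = (s - 3)*(s^2 - s - 2) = (s - 3)*(s - 2)*(s + 1)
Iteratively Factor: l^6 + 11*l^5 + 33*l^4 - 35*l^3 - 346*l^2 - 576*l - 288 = (l + 4)*(l^5 + 7*l^4 + 5*l^3 - 55*l^2 - 126*l - 72) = (l + 3)*(l + 4)*(l^4 + 4*l^3 - 7*l^2 - 34*l - 24) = (l + 1)*(l + 3)*(l + 4)*(l^3 + 3*l^2 - 10*l - 24) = (l + 1)*(l + 3)*(l + 4)^2*(l^2 - l - 6) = (l + 1)*(l + 2)*(l + 3)*(l + 4)^2*(l - 3)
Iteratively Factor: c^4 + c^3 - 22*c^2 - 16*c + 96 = (c - 4)*(c^3 + 5*c^2 - 2*c - 24) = (c - 4)*(c - 2)*(c^2 + 7*c + 12) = (c - 4)*(c - 2)*(c + 4)*(c + 3)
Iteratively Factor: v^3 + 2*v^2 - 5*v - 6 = (v + 3)*(v^2 - v - 2) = (v - 2)*(v + 3)*(v + 1)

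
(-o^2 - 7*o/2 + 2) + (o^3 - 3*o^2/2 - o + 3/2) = o^3 - 5*o^2/2 - 9*o/2 + 7/2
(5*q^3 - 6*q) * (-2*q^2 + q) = -10*q^5 + 5*q^4 + 12*q^3 - 6*q^2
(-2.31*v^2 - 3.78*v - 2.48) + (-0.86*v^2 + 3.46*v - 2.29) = -3.17*v^2 - 0.32*v - 4.77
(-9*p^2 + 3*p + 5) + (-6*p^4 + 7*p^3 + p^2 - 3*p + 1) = -6*p^4 + 7*p^3 - 8*p^2 + 6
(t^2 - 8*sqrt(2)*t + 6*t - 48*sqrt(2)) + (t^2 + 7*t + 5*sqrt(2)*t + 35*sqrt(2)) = 2*t^2 - 3*sqrt(2)*t + 13*t - 13*sqrt(2)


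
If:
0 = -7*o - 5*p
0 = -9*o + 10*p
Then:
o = 0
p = 0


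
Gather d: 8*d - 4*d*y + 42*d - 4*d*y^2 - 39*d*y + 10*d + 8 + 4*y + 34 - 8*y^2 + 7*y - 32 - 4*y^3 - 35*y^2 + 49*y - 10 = d*(-4*y^2 - 43*y + 60) - 4*y^3 - 43*y^2 + 60*y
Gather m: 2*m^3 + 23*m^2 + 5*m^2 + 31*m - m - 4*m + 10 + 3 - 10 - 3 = 2*m^3 + 28*m^2 + 26*m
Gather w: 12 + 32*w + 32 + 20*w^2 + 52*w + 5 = 20*w^2 + 84*w + 49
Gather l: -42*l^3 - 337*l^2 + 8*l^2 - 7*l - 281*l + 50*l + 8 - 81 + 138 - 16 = -42*l^3 - 329*l^2 - 238*l + 49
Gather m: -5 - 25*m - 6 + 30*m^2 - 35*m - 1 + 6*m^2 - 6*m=36*m^2 - 66*m - 12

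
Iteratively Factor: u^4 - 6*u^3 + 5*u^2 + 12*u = (u + 1)*(u^3 - 7*u^2 + 12*u) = (u - 3)*(u + 1)*(u^2 - 4*u) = (u - 4)*(u - 3)*(u + 1)*(u)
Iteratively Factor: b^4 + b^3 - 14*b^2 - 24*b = (b + 3)*(b^3 - 2*b^2 - 8*b) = b*(b + 3)*(b^2 - 2*b - 8) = b*(b + 2)*(b + 3)*(b - 4)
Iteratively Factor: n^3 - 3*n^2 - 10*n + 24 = (n - 4)*(n^2 + n - 6) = (n - 4)*(n + 3)*(n - 2)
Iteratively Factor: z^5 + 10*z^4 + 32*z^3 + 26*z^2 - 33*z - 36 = (z + 4)*(z^4 + 6*z^3 + 8*z^2 - 6*z - 9) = (z + 3)*(z + 4)*(z^3 + 3*z^2 - z - 3) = (z + 3)^2*(z + 4)*(z^2 - 1) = (z + 1)*(z + 3)^2*(z + 4)*(z - 1)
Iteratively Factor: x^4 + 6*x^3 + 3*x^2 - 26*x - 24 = (x - 2)*(x^3 + 8*x^2 + 19*x + 12) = (x - 2)*(x + 3)*(x^2 + 5*x + 4) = (x - 2)*(x + 3)*(x + 4)*(x + 1)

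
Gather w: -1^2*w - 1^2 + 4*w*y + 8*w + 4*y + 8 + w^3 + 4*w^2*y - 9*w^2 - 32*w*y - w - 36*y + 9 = w^3 + w^2*(4*y - 9) + w*(6 - 28*y) - 32*y + 16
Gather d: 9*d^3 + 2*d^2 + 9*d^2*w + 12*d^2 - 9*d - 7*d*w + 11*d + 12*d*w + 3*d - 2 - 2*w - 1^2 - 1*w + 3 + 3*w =9*d^3 + d^2*(9*w + 14) + d*(5*w + 5)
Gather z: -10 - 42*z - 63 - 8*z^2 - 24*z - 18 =-8*z^2 - 66*z - 91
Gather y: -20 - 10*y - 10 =-10*y - 30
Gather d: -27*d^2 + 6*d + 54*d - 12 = -27*d^2 + 60*d - 12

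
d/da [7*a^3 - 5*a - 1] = 21*a^2 - 5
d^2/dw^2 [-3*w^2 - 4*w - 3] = -6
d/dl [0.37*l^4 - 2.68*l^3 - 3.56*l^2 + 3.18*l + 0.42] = 1.48*l^3 - 8.04*l^2 - 7.12*l + 3.18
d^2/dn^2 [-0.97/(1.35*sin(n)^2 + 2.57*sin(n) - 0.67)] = (7.0713*sin(n)^4 + 10.096245*sin(n)^3 - 0.690737000000002*sin(n)^2 - 18.522247*sin(n) - 14.568236)/(1.35*sin(n)^2 + 2.57*sin(n) - 0.67)^3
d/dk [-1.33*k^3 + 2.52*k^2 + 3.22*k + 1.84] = -3.99*k^2 + 5.04*k + 3.22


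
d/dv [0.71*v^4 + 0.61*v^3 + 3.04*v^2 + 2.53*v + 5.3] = 2.84*v^3 + 1.83*v^2 + 6.08*v + 2.53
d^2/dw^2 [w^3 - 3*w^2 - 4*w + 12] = 6*w - 6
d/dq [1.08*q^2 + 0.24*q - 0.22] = 2.16*q + 0.24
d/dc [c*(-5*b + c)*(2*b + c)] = -10*b^2 - 6*b*c + 3*c^2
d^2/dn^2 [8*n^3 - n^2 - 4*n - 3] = 48*n - 2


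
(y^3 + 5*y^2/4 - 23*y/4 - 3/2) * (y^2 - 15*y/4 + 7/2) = y^5 - 5*y^4/2 - 111*y^3/16 + 391*y^2/16 - 29*y/2 - 21/4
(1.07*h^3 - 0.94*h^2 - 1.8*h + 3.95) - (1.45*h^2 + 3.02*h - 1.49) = 1.07*h^3 - 2.39*h^2 - 4.82*h + 5.44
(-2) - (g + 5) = -g - 7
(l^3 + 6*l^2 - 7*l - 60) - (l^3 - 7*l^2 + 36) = 13*l^2 - 7*l - 96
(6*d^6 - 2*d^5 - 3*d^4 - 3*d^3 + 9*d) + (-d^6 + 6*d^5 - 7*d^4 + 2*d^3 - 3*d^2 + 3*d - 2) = 5*d^6 + 4*d^5 - 10*d^4 - d^3 - 3*d^2 + 12*d - 2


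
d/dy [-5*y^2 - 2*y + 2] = -10*y - 2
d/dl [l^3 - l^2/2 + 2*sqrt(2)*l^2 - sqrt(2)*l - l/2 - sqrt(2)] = 3*l^2 - l + 4*sqrt(2)*l - sqrt(2) - 1/2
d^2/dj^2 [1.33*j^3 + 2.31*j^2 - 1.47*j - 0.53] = 7.98*j + 4.62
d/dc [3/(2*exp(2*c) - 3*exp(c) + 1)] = (9 - 12*exp(c))*exp(c)/(2*exp(2*c) - 3*exp(c) + 1)^2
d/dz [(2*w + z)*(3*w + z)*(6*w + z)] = 36*w^2 + 22*w*z + 3*z^2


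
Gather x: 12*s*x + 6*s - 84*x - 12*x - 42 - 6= 6*s + x*(12*s - 96) - 48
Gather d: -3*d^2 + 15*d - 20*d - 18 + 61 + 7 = -3*d^2 - 5*d + 50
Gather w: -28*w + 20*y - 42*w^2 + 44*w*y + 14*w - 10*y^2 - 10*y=-42*w^2 + w*(44*y - 14) - 10*y^2 + 10*y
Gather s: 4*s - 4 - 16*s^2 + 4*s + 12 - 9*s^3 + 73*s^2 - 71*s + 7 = -9*s^3 + 57*s^2 - 63*s + 15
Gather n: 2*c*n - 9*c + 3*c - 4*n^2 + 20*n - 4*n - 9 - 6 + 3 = -6*c - 4*n^2 + n*(2*c + 16) - 12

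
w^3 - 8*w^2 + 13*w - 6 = (w - 6)*(w - 1)^2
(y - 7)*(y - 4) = y^2 - 11*y + 28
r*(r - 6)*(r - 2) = r^3 - 8*r^2 + 12*r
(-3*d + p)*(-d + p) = 3*d^2 - 4*d*p + p^2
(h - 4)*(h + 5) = h^2 + h - 20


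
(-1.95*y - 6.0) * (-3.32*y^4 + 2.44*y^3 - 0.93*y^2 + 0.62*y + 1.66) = 6.474*y^5 + 15.162*y^4 - 12.8265*y^3 + 4.371*y^2 - 6.957*y - 9.96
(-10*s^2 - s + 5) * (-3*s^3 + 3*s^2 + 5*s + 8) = 30*s^5 - 27*s^4 - 68*s^3 - 70*s^2 + 17*s + 40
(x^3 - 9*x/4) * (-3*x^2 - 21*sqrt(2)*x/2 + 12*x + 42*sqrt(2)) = -3*x^5 - 21*sqrt(2)*x^4/2 + 12*x^4 + 27*x^3/4 + 42*sqrt(2)*x^3 - 27*x^2 + 189*sqrt(2)*x^2/8 - 189*sqrt(2)*x/2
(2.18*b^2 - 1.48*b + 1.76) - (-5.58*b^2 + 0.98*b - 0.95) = 7.76*b^2 - 2.46*b + 2.71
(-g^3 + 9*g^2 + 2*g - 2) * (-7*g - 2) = 7*g^4 - 61*g^3 - 32*g^2 + 10*g + 4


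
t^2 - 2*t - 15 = (t - 5)*(t + 3)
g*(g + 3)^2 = g^3 + 6*g^2 + 9*g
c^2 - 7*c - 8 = (c - 8)*(c + 1)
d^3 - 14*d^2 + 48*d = d*(d - 8)*(d - 6)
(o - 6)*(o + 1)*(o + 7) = o^3 + 2*o^2 - 41*o - 42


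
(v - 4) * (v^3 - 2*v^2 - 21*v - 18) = v^4 - 6*v^3 - 13*v^2 + 66*v + 72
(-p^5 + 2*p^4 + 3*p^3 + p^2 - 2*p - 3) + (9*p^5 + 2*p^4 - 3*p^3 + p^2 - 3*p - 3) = 8*p^5 + 4*p^4 + 2*p^2 - 5*p - 6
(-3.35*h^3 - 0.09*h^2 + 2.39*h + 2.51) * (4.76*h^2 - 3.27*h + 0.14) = -15.946*h^5 + 10.5261*h^4 + 11.2017*h^3 + 4.1197*h^2 - 7.8731*h + 0.3514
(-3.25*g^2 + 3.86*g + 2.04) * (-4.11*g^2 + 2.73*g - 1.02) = 13.3575*g^4 - 24.7371*g^3 + 5.4684*g^2 + 1.632*g - 2.0808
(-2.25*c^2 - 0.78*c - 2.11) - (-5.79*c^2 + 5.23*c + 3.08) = 3.54*c^2 - 6.01*c - 5.19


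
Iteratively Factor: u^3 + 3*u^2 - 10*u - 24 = (u - 3)*(u^2 + 6*u + 8) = (u - 3)*(u + 2)*(u + 4)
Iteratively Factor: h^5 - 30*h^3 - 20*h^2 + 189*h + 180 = (h - 5)*(h^4 + 5*h^3 - 5*h^2 - 45*h - 36) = (h - 5)*(h - 3)*(h^3 + 8*h^2 + 19*h + 12) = (h - 5)*(h - 3)*(h + 1)*(h^2 + 7*h + 12) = (h - 5)*(h - 3)*(h + 1)*(h + 3)*(h + 4)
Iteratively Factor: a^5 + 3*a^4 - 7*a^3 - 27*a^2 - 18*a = (a - 3)*(a^4 + 6*a^3 + 11*a^2 + 6*a) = (a - 3)*(a + 2)*(a^3 + 4*a^2 + 3*a) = a*(a - 3)*(a + 2)*(a^2 + 4*a + 3) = a*(a - 3)*(a + 1)*(a + 2)*(a + 3)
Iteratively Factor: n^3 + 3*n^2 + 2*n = (n + 1)*(n^2 + 2*n) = (n + 1)*(n + 2)*(n)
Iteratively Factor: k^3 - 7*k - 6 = (k - 3)*(k^2 + 3*k + 2) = (k - 3)*(k + 2)*(k + 1)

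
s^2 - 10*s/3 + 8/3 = (s - 2)*(s - 4/3)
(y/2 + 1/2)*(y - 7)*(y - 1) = y^3/2 - 7*y^2/2 - y/2 + 7/2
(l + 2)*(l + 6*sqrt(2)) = l^2 + 2*l + 6*sqrt(2)*l + 12*sqrt(2)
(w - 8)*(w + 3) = w^2 - 5*w - 24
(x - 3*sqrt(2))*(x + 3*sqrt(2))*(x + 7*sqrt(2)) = x^3 + 7*sqrt(2)*x^2 - 18*x - 126*sqrt(2)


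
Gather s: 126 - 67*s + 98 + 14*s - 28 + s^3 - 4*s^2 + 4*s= s^3 - 4*s^2 - 49*s + 196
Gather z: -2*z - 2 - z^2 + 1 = -z^2 - 2*z - 1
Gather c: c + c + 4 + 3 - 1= 2*c + 6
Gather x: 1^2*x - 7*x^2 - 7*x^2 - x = -14*x^2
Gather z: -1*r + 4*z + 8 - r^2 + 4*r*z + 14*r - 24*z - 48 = -r^2 + 13*r + z*(4*r - 20) - 40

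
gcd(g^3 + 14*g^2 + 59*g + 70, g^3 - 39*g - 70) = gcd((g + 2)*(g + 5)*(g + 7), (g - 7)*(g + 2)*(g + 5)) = g^2 + 7*g + 10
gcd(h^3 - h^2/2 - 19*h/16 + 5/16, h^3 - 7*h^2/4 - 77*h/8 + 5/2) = h - 1/4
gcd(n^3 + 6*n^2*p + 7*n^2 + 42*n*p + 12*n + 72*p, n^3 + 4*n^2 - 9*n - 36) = n^2 + 7*n + 12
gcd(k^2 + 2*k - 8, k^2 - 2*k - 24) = k + 4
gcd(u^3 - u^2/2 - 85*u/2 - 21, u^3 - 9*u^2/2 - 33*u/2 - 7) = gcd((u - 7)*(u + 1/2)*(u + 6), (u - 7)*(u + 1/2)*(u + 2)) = u^2 - 13*u/2 - 7/2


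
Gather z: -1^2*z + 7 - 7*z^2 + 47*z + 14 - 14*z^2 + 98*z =-21*z^2 + 144*z + 21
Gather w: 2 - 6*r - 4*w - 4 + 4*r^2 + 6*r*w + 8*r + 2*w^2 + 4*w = 4*r^2 + 6*r*w + 2*r + 2*w^2 - 2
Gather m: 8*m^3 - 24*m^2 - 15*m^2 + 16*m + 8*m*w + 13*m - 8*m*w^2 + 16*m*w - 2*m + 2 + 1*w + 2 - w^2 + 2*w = 8*m^3 - 39*m^2 + m*(-8*w^2 + 24*w + 27) - w^2 + 3*w + 4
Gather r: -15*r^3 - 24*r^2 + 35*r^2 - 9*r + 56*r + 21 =-15*r^3 + 11*r^2 + 47*r + 21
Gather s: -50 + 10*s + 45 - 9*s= s - 5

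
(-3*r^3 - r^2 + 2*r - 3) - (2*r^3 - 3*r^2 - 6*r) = -5*r^3 + 2*r^2 + 8*r - 3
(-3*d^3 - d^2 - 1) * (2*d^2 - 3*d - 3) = -6*d^5 + 7*d^4 + 12*d^3 + d^2 + 3*d + 3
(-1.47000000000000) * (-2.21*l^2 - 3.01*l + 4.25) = 3.2487*l^2 + 4.4247*l - 6.2475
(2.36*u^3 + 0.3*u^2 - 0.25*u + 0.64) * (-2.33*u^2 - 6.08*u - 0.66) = -5.4988*u^5 - 15.0478*u^4 - 2.7991*u^3 - 0.1692*u^2 - 3.7262*u - 0.4224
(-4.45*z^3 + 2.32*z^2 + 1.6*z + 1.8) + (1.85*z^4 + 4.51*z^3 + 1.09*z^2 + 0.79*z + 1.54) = 1.85*z^4 + 0.0599999999999996*z^3 + 3.41*z^2 + 2.39*z + 3.34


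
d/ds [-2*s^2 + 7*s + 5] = 7 - 4*s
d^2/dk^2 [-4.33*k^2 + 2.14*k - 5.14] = -8.66000000000000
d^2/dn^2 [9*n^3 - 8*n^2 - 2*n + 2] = 54*n - 16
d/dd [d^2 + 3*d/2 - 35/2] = 2*d + 3/2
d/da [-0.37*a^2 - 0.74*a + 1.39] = -0.74*a - 0.74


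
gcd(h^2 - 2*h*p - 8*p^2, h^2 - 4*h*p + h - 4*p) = -h + 4*p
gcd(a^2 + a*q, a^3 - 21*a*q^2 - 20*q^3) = a + q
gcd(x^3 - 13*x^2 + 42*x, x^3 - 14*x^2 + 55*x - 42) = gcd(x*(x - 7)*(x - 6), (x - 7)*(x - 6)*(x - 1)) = x^2 - 13*x + 42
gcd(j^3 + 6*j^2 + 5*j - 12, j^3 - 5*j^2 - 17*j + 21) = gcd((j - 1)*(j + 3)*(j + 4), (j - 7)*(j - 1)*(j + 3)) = j^2 + 2*j - 3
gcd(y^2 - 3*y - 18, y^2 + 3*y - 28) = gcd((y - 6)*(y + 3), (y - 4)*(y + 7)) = 1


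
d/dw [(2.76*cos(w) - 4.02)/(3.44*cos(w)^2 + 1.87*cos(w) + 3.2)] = (9.4944*cos(w)^2 - 27.6576*cos(w) - 16.3494)*sin(w)/(11.8336*cos(w)^4 + 12.8656*cos(w)^3 + 25.5129*cos(w)^2 + 11.968*cos(w) + 10.24)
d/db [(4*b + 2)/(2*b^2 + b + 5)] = 2*(-4*b^2 - 4*b + 9)/(4*b^4 + 4*b^3 + 21*b^2 + 10*b + 25)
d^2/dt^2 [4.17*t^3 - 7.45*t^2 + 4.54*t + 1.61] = 25.02*t - 14.9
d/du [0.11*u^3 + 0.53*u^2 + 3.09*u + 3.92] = 0.33*u^2 + 1.06*u + 3.09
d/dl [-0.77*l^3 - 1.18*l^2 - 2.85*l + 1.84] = -2.31*l^2 - 2.36*l - 2.85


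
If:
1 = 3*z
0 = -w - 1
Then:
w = -1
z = 1/3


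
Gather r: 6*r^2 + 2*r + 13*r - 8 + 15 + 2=6*r^2 + 15*r + 9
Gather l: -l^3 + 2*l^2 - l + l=-l^3 + 2*l^2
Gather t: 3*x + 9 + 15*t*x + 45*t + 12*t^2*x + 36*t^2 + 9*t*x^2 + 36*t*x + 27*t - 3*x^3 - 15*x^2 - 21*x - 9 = t^2*(12*x + 36) + t*(9*x^2 + 51*x + 72) - 3*x^3 - 15*x^2 - 18*x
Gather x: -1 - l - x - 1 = -l - x - 2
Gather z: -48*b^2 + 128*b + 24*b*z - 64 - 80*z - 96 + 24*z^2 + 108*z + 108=-48*b^2 + 128*b + 24*z^2 + z*(24*b + 28) - 52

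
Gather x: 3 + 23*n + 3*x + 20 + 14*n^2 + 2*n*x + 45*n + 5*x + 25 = 14*n^2 + 68*n + x*(2*n + 8) + 48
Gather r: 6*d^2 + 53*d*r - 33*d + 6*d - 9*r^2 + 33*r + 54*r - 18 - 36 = 6*d^2 - 27*d - 9*r^2 + r*(53*d + 87) - 54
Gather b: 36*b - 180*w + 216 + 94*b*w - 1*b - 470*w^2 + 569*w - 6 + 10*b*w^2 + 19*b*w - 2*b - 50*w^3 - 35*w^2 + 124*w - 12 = b*(10*w^2 + 113*w + 33) - 50*w^3 - 505*w^2 + 513*w + 198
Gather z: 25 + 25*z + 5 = 25*z + 30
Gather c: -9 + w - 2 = w - 11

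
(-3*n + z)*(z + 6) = -3*n*z - 18*n + z^2 + 6*z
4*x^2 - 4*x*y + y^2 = (-2*x + y)^2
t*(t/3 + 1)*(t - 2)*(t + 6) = t^4/3 + 7*t^3/3 - 12*t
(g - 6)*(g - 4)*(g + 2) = g^3 - 8*g^2 + 4*g + 48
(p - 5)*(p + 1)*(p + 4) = p^3 - 21*p - 20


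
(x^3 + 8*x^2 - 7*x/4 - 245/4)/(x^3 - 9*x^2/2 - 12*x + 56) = (2*x^2 + 9*x - 35)/(2*(x^2 - 8*x + 16))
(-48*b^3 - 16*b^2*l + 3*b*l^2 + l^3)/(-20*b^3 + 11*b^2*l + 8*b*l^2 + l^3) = (12*b^2 + b*l - l^2)/(5*b^2 - 4*b*l - l^2)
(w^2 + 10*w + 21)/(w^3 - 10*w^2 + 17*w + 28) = (w^2 + 10*w + 21)/(w^3 - 10*w^2 + 17*w + 28)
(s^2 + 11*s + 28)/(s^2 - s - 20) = (s + 7)/(s - 5)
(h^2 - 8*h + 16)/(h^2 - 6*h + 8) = (h - 4)/(h - 2)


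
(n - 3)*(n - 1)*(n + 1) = n^3 - 3*n^2 - n + 3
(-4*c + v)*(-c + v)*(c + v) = 4*c^3 - c^2*v - 4*c*v^2 + v^3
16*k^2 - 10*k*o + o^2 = (-8*k + o)*(-2*k + o)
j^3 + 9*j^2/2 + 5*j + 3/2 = (j + 1/2)*(j + 1)*(j + 3)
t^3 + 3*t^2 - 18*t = t*(t - 3)*(t + 6)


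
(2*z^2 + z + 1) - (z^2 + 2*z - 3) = z^2 - z + 4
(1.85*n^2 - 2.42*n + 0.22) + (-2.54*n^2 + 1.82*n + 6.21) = -0.69*n^2 - 0.6*n + 6.43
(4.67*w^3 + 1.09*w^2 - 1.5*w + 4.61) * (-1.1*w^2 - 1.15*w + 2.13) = -5.137*w^5 - 6.5695*w^4 + 10.3436*w^3 - 1.0243*w^2 - 8.4965*w + 9.8193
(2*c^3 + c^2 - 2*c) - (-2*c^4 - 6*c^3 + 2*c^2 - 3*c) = 2*c^4 + 8*c^3 - c^2 + c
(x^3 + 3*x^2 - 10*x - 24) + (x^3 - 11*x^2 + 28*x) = 2*x^3 - 8*x^2 + 18*x - 24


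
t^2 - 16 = (t - 4)*(t + 4)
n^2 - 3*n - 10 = (n - 5)*(n + 2)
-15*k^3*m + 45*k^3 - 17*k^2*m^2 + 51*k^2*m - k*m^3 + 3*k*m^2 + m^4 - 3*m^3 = (-5*k + m)*(k + m)*(3*k + m)*(m - 3)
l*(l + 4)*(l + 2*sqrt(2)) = l^3 + 2*sqrt(2)*l^2 + 4*l^2 + 8*sqrt(2)*l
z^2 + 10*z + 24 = (z + 4)*(z + 6)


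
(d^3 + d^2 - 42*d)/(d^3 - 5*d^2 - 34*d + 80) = d*(d^2 + d - 42)/(d^3 - 5*d^2 - 34*d + 80)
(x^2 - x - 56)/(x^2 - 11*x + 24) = (x + 7)/(x - 3)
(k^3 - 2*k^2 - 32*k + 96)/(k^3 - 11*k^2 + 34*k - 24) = (k^2 + 2*k - 24)/(k^2 - 7*k + 6)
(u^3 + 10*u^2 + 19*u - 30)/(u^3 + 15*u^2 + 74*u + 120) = (u - 1)/(u + 4)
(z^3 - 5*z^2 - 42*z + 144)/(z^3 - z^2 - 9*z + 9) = (z^2 - 2*z - 48)/(z^2 + 2*z - 3)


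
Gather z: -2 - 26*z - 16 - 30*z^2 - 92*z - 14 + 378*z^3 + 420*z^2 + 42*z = 378*z^3 + 390*z^2 - 76*z - 32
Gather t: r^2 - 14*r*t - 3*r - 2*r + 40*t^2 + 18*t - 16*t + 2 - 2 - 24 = r^2 - 5*r + 40*t^2 + t*(2 - 14*r) - 24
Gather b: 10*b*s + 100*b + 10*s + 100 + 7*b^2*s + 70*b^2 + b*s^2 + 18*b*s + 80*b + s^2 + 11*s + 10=b^2*(7*s + 70) + b*(s^2 + 28*s + 180) + s^2 + 21*s + 110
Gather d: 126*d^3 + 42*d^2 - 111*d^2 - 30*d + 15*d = 126*d^3 - 69*d^2 - 15*d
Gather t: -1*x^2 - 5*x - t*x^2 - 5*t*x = t*(-x^2 - 5*x) - x^2 - 5*x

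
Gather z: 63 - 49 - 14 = 0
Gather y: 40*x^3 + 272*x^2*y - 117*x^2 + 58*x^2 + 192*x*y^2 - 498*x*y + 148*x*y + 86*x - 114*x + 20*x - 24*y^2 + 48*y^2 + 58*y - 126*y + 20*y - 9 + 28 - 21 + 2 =40*x^3 - 59*x^2 - 8*x + y^2*(192*x + 24) + y*(272*x^2 - 350*x - 48)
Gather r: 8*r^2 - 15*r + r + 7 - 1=8*r^2 - 14*r + 6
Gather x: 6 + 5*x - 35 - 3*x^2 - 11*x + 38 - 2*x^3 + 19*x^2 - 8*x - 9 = -2*x^3 + 16*x^2 - 14*x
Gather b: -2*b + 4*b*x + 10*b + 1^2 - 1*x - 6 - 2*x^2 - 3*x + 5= b*(4*x + 8) - 2*x^2 - 4*x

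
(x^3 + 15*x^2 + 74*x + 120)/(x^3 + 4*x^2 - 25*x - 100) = (x + 6)/(x - 5)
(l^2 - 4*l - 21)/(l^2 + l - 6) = (l - 7)/(l - 2)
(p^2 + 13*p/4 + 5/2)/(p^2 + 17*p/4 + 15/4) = (p + 2)/(p + 3)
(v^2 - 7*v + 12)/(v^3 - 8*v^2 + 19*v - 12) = 1/(v - 1)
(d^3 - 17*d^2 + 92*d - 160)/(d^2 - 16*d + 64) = (d^2 - 9*d + 20)/(d - 8)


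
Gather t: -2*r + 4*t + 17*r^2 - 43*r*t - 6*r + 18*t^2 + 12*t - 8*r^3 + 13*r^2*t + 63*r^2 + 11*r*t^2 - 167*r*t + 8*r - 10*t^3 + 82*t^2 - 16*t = -8*r^3 + 80*r^2 - 10*t^3 + t^2*(11*r + 100) + t*(13*r^2 - 210*r)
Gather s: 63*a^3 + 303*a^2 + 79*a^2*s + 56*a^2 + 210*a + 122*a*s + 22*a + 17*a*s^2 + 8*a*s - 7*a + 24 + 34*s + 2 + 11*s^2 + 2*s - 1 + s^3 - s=63*a^3 + 359*a^2 + 225*a + s^3 + s^2*(17*a + 11) + s*(79*a^2 + 130*a + 35) + 25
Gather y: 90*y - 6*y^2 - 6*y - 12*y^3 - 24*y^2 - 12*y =-12*y^3 - 30*y^2 + 72*y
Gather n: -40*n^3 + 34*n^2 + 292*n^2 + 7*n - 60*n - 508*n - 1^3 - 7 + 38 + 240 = -40*n^3 + 326*n^2 - 561*n + 270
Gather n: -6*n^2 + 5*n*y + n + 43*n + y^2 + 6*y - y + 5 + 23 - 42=-6*n^2 + n*(5*y + 44) + y^2 + 5*y - 14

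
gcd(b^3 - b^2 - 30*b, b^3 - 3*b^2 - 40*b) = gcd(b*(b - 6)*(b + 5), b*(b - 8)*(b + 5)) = b^2 + 5*b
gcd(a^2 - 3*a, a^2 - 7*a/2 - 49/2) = 1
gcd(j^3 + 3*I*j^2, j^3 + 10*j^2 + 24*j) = j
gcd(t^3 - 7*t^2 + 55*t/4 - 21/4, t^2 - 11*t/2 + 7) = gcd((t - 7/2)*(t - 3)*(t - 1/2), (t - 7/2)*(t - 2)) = t - 7/2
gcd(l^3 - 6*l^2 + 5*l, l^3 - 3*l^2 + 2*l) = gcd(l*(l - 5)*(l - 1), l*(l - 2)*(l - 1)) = l^2 - l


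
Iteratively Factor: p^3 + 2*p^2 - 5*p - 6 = (p + 3)*(p^2 - p - 2) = (p + 1)*(p + 3)*(p - 2)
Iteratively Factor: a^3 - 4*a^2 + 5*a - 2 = (a - 1)*(a^2 - 3*a + 2) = (a - 1)^2*(a - 2)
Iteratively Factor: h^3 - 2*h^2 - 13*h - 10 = (h - 5)*(h^2 + 3*h + 2) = (h - 5)*(h + 2)*(h + 1)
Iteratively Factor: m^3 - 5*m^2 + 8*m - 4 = (m - 1)*(m^2 - 4*m + 4) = (m - 2)*(m - 1)*(m - 2)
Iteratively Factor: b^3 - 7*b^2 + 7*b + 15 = (b - 5)*(b^2 - 2*b - 3) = (b - 5)*(b + 1)*(b - 3)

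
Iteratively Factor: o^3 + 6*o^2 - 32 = (o + 4)*(o^2 + 2*o - 8) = (o - 2)*(o + 4)*(o + 4)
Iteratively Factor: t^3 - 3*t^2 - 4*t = (t + 1)*(t^2 - 4*t) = t*(t + 1)*(t - 4)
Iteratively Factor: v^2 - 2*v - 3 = (v - 3)*(v + 1)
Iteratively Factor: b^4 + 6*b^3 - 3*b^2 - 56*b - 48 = (b + 4)*(b^3 + 2*b^2 - 11*b - 12) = (b + 1)*(b + 4)*(b^2 + b - 12) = (b + 1)*(b + 4)^2*(b - 3)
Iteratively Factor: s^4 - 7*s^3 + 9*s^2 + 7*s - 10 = (s - 2)*(s^3 - 5*s^2 - s + 5) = (s - 2)*(s - 1)*(s^2 - 4*s - 5) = (s - 2)*(s - 1)*(s + 1)*(s - 5)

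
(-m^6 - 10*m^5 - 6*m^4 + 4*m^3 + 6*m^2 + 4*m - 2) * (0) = 0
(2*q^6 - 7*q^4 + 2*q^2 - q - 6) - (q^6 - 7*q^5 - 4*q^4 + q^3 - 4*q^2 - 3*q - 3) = q^6 + 7*q^5 - 3*q^4 - q^3 + 6*q^2 + 2*q - 3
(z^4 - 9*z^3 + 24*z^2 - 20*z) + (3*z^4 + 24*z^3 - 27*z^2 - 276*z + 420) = 4*z^4 + 15*z^3 - 3*z^2 - 296*z + 420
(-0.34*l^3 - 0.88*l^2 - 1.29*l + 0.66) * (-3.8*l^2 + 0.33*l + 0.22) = 1.292*l^5 + 3.2318*l^4 + 4.5368*l^3 - 3.1273*l^2 - 0.066*l + 0.1452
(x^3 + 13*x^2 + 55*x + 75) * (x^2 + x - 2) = x^5 + 14*x^4 + 66*x^3 + 104*x^2 - 35*x - 150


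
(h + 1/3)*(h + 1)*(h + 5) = h^3 + 19*h^2/3 + 7*h + 5/3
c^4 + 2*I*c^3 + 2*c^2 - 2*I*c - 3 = (c - 1)*(c + 1)*(c - I)*(c + 3*I)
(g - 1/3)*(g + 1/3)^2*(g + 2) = g^4 + 7*g^3/3 + 5*g^2/9 - 7*g/27 - 2/27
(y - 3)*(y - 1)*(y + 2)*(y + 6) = y^4 + 4*y^3 - 17*y^2 - 24*y + 36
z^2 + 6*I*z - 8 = (z + 2*I)*(z + 4*I)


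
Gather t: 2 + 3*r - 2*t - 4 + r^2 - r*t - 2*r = r^2 + r + t*(-r - 2) - 2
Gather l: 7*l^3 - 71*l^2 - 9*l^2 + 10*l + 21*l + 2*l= 7*l^3 - 80*l^2 + 33*l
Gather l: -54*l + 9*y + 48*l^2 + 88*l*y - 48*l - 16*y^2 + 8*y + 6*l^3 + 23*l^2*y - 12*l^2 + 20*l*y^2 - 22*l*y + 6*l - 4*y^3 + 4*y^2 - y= 6*l^3 + l^2*(23*y + 36) + l*(20*y^2 + 66*y - 96) - 4*y^3 - 12*y^2 + 16*y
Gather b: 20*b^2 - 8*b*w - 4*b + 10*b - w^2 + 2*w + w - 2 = 20*b^2 + b*(6 - 8*w) - w^2 + 3*w - 2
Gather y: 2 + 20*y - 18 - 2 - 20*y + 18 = 0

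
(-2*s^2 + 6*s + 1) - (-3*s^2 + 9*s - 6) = s^2 - 3*s + 7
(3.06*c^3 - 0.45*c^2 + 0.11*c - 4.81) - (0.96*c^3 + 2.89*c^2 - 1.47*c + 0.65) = 2.1*c^3 - 3.34*c^2 + 1.58*c - 5.46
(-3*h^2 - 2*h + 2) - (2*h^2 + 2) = -5*h^2 - 2*h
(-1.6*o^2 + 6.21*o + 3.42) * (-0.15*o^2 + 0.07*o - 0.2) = 0.24*o^4 - 1.0435*o^3 + 0.2417*o^2 - 1.0026*o - 0.684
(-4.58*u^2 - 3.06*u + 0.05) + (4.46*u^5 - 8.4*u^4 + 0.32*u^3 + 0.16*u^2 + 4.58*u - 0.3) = 4.46*u^5 - 8.4*u^4 + 0.32*u^3 - 4.42*u^2 + 1.52*u - 0.25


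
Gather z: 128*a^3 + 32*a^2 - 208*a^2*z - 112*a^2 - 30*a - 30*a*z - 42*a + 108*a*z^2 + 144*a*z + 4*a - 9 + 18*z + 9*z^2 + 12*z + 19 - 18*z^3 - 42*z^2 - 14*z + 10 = 128*a^3 - 80*a^2 - 68*a - 18*z^3 + z^2*(108*a - 33) + z*(-208*a^2 + 114*a + 16) + 20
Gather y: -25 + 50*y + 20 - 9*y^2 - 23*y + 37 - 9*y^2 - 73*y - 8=-18*y^2 - 46*y + 24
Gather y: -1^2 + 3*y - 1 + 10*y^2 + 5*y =10*y^2 + 8*y - 2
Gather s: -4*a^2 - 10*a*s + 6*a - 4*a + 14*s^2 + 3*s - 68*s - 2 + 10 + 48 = -4*a^2 + 2*a + 14*s^2 + s*(-10*a - 65) + 56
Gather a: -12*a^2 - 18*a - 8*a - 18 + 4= -12*a^2 - 26*a - 14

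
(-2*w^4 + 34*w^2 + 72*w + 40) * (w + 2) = -2*w^5 - 4*w^4 + 34*w^3 + 140*w^2 + 184*w + 80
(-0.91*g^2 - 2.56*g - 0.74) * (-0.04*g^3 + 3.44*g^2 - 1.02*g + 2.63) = 0.0364*g^5 - 3.028*g^4 - 7.8486*g^3 - 2.3277*g^2 - 5.978*g - 1.9462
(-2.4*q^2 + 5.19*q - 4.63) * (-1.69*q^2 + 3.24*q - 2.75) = 4.056*q^4 - 16.5471*q^3 + 31.2403*q^2 - 29.2737*q + 12.7325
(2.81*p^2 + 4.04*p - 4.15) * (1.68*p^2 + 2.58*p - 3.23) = 4.7208*p^4 + 14.037*p^3 - 5.6251*p^2 - 23.7562*p + 13.4045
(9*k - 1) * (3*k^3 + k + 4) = 27*k^4 - 3*k^3 + 9*k^2 + 35*k - 4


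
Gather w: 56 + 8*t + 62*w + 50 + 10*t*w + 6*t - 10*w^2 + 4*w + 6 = 14*t - 10*w^2 + w*(10*t + 66) + 112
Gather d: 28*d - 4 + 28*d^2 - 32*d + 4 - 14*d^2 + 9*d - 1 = 14*d^2 + 5*d - 1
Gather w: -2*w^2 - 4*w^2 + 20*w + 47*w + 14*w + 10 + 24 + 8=-6*w^2 + 81*w + 42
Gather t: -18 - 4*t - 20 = -4*t - 38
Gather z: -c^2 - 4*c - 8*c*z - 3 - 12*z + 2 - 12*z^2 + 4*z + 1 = -c^2 - 4*c - 12*z^2 + z*(-8*c - 8)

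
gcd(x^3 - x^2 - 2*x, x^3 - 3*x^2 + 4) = x^2 - x - 2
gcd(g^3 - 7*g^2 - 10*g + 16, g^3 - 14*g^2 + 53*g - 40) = g^2 - 9*g + 8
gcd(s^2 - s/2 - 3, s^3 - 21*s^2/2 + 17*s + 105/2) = s + 3/2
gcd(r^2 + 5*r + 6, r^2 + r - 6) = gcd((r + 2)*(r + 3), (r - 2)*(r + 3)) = r + 3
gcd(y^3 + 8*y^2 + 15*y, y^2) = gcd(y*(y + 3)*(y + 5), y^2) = y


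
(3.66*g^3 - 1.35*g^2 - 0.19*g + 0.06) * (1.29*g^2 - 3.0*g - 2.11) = 4.7214*g^5 - 12.7215*g^4 - 3.9177*g^3 + 3.4959*g^2 + 0.2209*g - 0.1266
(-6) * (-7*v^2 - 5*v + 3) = 42*v^2 + 30*v - 18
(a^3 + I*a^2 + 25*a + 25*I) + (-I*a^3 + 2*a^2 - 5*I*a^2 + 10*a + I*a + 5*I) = a^3 - I*a^3 + 2*a^2 - 4*I*a^2 + 35*a + I*a + 30*I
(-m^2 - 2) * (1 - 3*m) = 3*m^3 - m^2 + 6*m - 2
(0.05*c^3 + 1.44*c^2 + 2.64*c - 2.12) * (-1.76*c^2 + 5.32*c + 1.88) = -0.088*c^5 - 2.2684*c^4 + 3.1084*c^3 + 20.4832*c^2 - 6.3152*c - 3.9856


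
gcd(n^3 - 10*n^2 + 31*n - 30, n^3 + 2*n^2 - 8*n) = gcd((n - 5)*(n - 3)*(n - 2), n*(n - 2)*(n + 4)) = n - 2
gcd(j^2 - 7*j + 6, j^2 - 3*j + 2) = j - 1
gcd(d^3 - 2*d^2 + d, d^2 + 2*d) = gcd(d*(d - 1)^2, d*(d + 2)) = d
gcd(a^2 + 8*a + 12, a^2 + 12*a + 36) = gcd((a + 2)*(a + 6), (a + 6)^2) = a + 6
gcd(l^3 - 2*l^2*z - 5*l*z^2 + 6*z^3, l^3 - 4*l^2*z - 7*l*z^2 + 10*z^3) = -l^2 - l*z + 2*z^2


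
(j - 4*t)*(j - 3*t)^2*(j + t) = j^4 - 9*j^3*t + 23*j^2*t^2 - 3*j*t^3 - 36*t^4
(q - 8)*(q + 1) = q^2 - 7*q - 8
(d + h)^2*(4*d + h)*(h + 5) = 4*d^3*h + 20*d^3 + 9*d^2*h^2 + 45*d^2*h + 6*d*h^3 + 30*d*h^2 + h^4 + 5*h^3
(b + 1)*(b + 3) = b^2 + 4*b + 3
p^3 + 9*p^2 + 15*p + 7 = (p + 1)^2*(p + 7)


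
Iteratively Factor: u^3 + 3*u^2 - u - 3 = (u + 3)*(u^2 - 1) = (u - 1)*(u + 3)*(u + 1)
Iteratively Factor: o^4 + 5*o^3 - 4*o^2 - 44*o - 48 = (o + 2)*(o^3 + 3*o^2 - 10*o - 24) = (o - 3)*(o + 2)*(o^2 + 6*o + 8) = (o - 3)*(o + 2)^2*(o + 4)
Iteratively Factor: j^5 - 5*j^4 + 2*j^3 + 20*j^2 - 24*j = (j)*(j^4 - 5*j^3 + 2*j^2 + 20*j - 24) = j*(j - 2)*(j^3 - 3*j^2 - 4*j + 12) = j*(j - 2)^2*(j^2 - j - 6) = j*(j - 3)*(j - 2)^2*(j + 2)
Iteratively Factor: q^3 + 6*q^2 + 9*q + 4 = (q + 1)*(q^2 + 5*q + 4) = (q + 1)^2*(q + 4)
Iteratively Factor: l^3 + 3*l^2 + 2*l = (l)*(l^2 + 3*l + 2) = l*(l + 1)*(l + 2)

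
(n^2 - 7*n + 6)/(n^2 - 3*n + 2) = (n - 6)/(n - 2)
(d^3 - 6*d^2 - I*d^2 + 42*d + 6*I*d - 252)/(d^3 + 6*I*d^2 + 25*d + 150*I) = (d^2 - d*(6 + 7*I) + 42*I)/(d^2 + 25)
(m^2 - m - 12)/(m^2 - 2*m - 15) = (m - 4)/(m - 5)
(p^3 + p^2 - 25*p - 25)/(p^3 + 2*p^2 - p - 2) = (p^2 - 25)/(p^2 + p - 2)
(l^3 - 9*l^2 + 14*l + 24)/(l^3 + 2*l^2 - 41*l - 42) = (l - 4)/(l + 7)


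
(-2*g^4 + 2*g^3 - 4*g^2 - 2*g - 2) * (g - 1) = -2*g^5 + 4*g^4 - 6*g^3 + 2*g^2 + 2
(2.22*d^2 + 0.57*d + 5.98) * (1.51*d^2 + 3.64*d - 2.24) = 3.3522*d^4 + 8.9415*d^3 + 6.1318*d^2 + 20.4904*d - 13.3952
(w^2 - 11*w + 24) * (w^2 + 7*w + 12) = w^4 - 4*w^3 - 41*w^2 + 36*w + 288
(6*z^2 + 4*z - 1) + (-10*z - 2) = 6*z^2 - 6*z - 3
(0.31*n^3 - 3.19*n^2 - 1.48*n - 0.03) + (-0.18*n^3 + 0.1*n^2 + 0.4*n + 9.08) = 0.13*n^3 - 3.09*n^2 - 1.08*n + 9.05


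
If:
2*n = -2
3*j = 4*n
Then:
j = -4/3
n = -1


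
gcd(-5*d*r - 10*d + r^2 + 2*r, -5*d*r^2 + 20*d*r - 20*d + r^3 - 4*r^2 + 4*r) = -5*d + r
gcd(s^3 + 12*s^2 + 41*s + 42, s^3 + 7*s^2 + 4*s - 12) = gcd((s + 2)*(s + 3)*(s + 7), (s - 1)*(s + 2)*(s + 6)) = s + 2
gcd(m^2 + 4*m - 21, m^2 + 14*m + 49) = m + 7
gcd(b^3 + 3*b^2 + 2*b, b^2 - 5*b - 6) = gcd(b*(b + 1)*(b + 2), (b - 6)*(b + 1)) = b + 1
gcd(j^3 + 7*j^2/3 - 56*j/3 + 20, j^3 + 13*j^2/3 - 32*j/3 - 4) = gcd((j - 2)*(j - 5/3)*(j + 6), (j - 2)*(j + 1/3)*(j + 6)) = j^2 + 4*j - 12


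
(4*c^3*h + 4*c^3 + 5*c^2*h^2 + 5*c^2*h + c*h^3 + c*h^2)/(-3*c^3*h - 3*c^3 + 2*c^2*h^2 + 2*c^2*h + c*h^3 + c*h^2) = (-4*c^2 - 5*c*h - h^2)/(3*c^2 - 2*c*h - h^2)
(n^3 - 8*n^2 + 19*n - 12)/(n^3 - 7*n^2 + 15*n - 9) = (n - 4)/(n - 3)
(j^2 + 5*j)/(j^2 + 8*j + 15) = j/(j + 3)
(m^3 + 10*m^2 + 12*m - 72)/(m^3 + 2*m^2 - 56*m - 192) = (m^2 + 4*m - 12)/(m^2 - 4*m - 32)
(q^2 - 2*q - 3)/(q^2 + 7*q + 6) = (q - 3)/(q + 6)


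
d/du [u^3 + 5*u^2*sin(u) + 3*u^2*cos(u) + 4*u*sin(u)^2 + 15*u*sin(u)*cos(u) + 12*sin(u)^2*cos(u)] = -3*u^2*sin(u) + 5*u^2*cos(u) + 3*u^2 + 10*u*sin(u) + 4*u*sin(2*u) + 6*u*cos(u) + 15*u*cos(2*u) - 3*sin(u) + 15*sin(2*u)/2 + 9*sin(3*u) - 2*cos(2*u) + 2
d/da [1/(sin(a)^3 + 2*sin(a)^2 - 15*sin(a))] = (-3*cos(a) - 4/tan(a) + 15*cos(a)/sin(a)^2)/((sin(a) - 3)^2*(sin(a) + 5)^2)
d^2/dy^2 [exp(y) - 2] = exp(y)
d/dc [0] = 0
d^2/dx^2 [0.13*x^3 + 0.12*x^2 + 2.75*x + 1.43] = 0.78*x + 0.24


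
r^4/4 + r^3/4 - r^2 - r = r*(r/4 + 1/2)*(r - 2)*(r + 1)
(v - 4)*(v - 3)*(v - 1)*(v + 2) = v^4 - 6*v^3 + 3*v^2 + 26*v - 24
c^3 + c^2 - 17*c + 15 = (c - 3)*(c - 1)*(c + 5)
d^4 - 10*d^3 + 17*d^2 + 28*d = d*(d - 7)*(d - 4)*(d + 1)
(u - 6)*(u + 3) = u^2 - 3*u - 18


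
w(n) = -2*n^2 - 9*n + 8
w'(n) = -4*n - 9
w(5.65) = -106.70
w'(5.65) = -31.60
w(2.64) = -29.70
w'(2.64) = -19.56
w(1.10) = -4.32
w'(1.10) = -13.40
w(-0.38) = 11.13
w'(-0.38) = -7.48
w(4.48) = -72.46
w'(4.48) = -26.92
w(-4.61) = 6.99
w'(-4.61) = 9.44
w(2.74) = -31.68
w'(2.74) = -19.96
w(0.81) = -0.60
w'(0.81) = -12.24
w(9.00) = -235.00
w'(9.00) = -45.00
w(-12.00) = -172.00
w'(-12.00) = 39.00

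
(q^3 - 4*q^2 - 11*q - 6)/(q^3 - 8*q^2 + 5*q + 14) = (q^2 - 5*q - 6)/(q^2 - 9*q + 14)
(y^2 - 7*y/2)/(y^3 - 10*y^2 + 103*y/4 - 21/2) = 2*y/(2*y^2 - 13*y + 6)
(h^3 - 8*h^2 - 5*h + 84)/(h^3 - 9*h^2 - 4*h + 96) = (h - 7)/(h - 8)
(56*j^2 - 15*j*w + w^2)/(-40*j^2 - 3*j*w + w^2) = (-7*j + w)/(5*j + w)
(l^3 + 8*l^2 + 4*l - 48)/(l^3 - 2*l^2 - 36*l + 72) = (l + 4)/(l - 6)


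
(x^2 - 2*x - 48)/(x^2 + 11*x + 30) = (x - 8)/(x + 5)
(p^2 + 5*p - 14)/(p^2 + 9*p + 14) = (p - 2)/(p + 2)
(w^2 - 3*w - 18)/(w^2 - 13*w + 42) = (w + 3)/(w - 7)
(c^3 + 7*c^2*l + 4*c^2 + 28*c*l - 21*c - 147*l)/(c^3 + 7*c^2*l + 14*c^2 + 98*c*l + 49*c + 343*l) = (c - 3)/(c + 7)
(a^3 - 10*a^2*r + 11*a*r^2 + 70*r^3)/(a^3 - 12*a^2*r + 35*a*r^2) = (a + 2*r)/a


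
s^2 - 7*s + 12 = (s - 4)*(s - 3)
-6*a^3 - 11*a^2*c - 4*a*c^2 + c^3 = (-6*a + c)*(a + c)^2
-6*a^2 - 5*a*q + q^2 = (-6*a + q)*(a + q)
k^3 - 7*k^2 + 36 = (k - 6)*(k - 3)*(k + 2)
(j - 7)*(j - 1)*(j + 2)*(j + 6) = j^4 - 45*j^2 - 40*j + 84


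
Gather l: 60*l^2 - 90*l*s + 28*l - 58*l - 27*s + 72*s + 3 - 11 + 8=60*l^2 + l*(-90*s - 30) + 45*s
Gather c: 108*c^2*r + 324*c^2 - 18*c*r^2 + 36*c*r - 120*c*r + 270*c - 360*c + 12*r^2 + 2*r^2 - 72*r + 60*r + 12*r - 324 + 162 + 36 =c^2*(108*r + 324) + c*(-18*r^2 - 84*r - 90) + 14*r^2 - 126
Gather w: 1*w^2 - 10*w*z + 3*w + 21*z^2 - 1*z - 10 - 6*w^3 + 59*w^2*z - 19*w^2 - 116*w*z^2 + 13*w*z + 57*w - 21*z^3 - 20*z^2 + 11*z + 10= -6*w^3 + w^2*(59*z - 18) + w*(-116*z^2 + 3*z + 60) - 21*z^3 + z^2 + 10*z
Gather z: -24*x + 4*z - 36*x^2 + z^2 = -36*x^2 - 24*x + z^2 + 4*z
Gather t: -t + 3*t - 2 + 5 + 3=2*t + 6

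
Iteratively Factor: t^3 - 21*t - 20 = (t + 4)*(t^2 - 4*t - 5) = (t - 5)*(t + 4)*(t + 1)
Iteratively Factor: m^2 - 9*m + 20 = (m - 5)*(m - 4)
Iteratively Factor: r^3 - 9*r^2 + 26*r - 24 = (r - 3)*(r^2 - 6*r + 8) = (r - 3)*(r - 2)*(r - 4)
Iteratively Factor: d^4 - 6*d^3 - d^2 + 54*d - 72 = (d + 3)*(d^3 - 9*d^2 + 26*d - 24) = (d - 4)*(d + 3)*(d^2 - 5*d + 6) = (d - 4)*(d - 3)*(d + 3)*(d - 2)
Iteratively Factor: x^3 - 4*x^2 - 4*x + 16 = (x + 2)*(x^2 - 6*x + 8) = (x - 2)*(x + 2)*(x - 4)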